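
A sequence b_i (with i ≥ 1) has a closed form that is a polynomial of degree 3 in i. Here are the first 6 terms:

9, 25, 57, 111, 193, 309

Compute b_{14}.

1st diffs: 16, 32, 54, 82, 116.
2nd diffs: 16, 22, 28, 34.
3rd diffs: 6, 6, 6 (constant).
Newton forward-difference form: b_i = 9 + 16·C(i-1,1) + 16·C(i-1,2) + 6·C(i-1,3).
At i = 14: i-1 = 13, so b_{14} = 9 + 208 + 1248 + 1716 = 3181.

3181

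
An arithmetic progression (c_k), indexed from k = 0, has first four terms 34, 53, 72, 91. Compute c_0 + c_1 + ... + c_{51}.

Common difference d = 19.
c_k = 34 + (k - 0)·19.
c_{51} = 1003; S = 52·(34 + 1003)/2 = 26962.

26962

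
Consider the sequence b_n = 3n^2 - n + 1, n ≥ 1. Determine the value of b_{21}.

1303

b_{21} = 3·21^2 - 1·21 + 1 = 1303.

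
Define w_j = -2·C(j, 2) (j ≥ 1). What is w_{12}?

C(12, 2) = 66, so w_{12} = -132.

-132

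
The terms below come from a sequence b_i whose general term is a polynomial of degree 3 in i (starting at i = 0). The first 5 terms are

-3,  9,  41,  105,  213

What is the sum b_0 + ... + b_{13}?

20342

1st diffs: 12, 32, 64, 108.
2nd diffs: 20, 32, 44.
3rd diffs: 12, 12 (constant).
So b_i = 2i^3 + 4i^2 + 6i - 3.
Continuing: …, 377, 609, 921, 1325, …, b_{13} = 5145.
Summing i = 0..13 (14 terms) gives 20342.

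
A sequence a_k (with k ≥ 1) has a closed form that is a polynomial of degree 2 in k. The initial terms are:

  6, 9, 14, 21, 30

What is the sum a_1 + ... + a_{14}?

1085

1st diffs: 3, 5, 7, 9.
2nd diffs: 2, 2, 2 (constant).
Newton forward-difference form: a_k = 6 + 3·C(k-1,1) + 2·C(k-1,2).
Continuing: …, 41, 54, 69, 86, …, a_{14} = 201.
Summing k = 1..14 (14 terms) gives 1085.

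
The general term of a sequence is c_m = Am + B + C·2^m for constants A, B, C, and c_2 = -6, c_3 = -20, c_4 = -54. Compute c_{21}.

-10485632

Write the equations: 2A + B + 4C = -6; 3A + B + 8C = -20; 4A + B + 16C = -54.
Subtracting the first from the second: A + 4C = -14.
Subtracting the second from the third: A + 8C = -34.
Solving: C = -5, A = 6, then B = 2.
So c_m = 6·m + 2 + (-5)·2^m; at m=21 this is -10485632.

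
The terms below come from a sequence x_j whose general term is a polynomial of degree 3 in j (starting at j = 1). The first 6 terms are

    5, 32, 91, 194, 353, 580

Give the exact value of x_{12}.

4042

1st diffs: 27, 59, 103, 159, 227.
2nd diffs: 32, 44, 56, 68.
3rd diffs: 12, 12, 12 (constant).
Newton forward-difference form: x_j = 5 + 27·C(j-1,1) + 32·C(j-1,2) + 12·C(j-1,3).
At j = 12: j-1 = 11, so x_{12} = 5 + 297 + 1760 + 1980 = 4042.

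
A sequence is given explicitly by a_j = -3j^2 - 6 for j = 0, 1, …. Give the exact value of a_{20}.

-1206

a_{20} = -3·20^2 - 6 = -1206.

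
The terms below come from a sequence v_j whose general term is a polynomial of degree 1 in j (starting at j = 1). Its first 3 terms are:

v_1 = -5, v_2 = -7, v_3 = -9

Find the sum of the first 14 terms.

1st diffs: -2, -2 (constant).
So v_j = -2j - 3.
Continuing: …, -11, -13, -15, -17, …, v_{14} = -31.
Summing j = 1..14 (14 terms) gives -252.

-252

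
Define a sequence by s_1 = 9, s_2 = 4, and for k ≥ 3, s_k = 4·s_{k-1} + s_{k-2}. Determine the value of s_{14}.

Step forward from the initial values:
s_3 = 25  s_4 = 104  s_5 = 441  …  s_{11} = 2547961  s_{12} = 10793336  s_{13} = 45721305  s_{14} = 193678556.

193678556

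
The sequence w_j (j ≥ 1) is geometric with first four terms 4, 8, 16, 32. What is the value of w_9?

1024

Common ratio r = 2.
w_j = 4·2^(j-1).
w_9 = 4·2^8 = 1024.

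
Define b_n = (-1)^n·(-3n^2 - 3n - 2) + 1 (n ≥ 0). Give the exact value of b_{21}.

1389

(-1)^21 = -1; -3n^2 - 3n - 2 at n=21 is -1388; so b_{21} = 1389.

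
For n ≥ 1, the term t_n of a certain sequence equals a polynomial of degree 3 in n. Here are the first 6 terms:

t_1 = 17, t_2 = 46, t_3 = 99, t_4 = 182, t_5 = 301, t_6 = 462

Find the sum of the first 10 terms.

1st diffs: 29, 53, 83, 119, 161.
2nd diffs: 24, 30, 36, 42.
3rd diffs: 6, 6, 6 (constant).
So t_n = n^3 + 6n^2 + 4n + 6.
Continuing: 671, 934, 1257, 1646.
Summing n = 1..10 (10 terms) gives 5615.

5615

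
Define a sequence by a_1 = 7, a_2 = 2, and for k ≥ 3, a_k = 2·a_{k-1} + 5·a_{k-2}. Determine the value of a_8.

14348

Applying the relation repeatedly:
a_3 = 39; a_4 = 88; a_5 = 371; a_6 = 1182; a_7 = 4219; a_8 = 14348.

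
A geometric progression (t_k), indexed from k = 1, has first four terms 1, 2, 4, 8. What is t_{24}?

8388608

Common ratio r = 2.
t_k = 1·2^(k-1).
t_{24} = 1·2^23 = 8388608.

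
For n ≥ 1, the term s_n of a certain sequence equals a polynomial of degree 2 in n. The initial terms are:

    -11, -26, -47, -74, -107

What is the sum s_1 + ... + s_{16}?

1st diffs: -15, -21, -27, -33.
2nd diffs: -6, -6, -6 (constant).
Newton forward-difference form: s_n = -11 + (-15)·C(n-1,1) + (-6)·C(n-1,2).
Continuing: …, -146, -191, -242, -299, …, s_{16} = -866.
Summing n = 1..16 (16 terms) gives -5336.

-5336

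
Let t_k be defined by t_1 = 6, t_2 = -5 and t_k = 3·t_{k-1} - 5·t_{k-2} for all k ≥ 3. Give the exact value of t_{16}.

Step forward from the initial values:
t_3 = -45  t_4 = -110  t_5 = -105  …  t_{13} = -2730  t_{14} = 264235  t_{15} = 806355  t_{16} = 1097890.

1097890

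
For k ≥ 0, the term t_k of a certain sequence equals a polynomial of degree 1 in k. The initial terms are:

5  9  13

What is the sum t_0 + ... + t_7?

152

1st diffs: 4, 4 (constant).
So t_k = 4k + 5.
Continuing: …, 17, 21, 25, 29, …, t_7 = 33.
Summing k = 0..7 (8 terms) gives 152.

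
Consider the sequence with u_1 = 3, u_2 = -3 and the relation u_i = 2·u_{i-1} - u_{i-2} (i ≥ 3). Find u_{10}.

-51

u_3 = -9, u_4 = -15, u_5 = -21, u_6 = -27, u_7 = -33, u_8 = -39, u_9 = -45, u_{10} = -51.
(Characteristic roots are 1 and 1.)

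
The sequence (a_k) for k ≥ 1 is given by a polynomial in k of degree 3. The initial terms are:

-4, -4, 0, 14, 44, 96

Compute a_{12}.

1st diffs: 0, 4, 14, 30, 52.
2nd diffs: 4, 10, 16, 22.
3rd diffs: 6, 6, 6 (constant).
Newton forward-difference form: a_k = -4 + 4·C(k-1,2) + 6·C(k-1,3).
At k = 12: k-1 = 11, so a_{12} = -4 + 220 + 990 = 1206.

1206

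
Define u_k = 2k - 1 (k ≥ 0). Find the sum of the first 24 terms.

Over k = 0..23: Σk = 276.
Total = (2)·276 + (-1)·24 = 528.

528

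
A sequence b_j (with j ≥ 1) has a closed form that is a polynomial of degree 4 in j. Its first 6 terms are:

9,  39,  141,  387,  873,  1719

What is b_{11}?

1st diffs: 30, 102, 246, 486, 846.
2nd diffs: 72, 144, 240, 360.
3rd diffs: 72, 96, 120.
4th diffs: 24, 24 (constant).
So b_j = j^4 + 2j^3 - j^2 + 4j + 3.
Evaluating at j = 11 gives b_{11} = 17229.

17229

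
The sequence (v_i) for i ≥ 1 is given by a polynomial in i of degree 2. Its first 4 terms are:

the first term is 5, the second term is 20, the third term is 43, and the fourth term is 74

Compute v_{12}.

1st diffs: 15, 23, 31.
2nd diffs: 8, 8 (constant).
Newton forward-difference form: v_i = 5 + 15·C(i-1,1) + 8·C(i-1,2).
At i = 12: i-1 = 11, so v_{12} = 5 + 165 + 440 = 610.

610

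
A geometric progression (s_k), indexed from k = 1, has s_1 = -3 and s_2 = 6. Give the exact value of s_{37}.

Common ratio r = -2.
s_k = (-3)·(-2)^(k-1).
s_{37} = (-3)·(-2)^36 = -206158430208.

-206158430208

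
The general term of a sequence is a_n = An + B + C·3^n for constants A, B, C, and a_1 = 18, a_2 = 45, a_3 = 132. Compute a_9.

98394

Write the equations: A + B + 3C = 18; 2A + B + 9C = 45; 3A + B + 27C = 132.
Subtracting the first from the second: A + 6C = 27.
Subtracting the second from the third: A + 18C = 87.
Solving: C = 5, A = -3, then B = 6.
Hence a_9 = -3·9 + 6 + 5·19683 = 98394.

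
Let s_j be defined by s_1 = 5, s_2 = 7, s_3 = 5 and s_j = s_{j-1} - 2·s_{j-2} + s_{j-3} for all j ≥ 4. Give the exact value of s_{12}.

Step forward from the initial values:
s_4 = -4;  s_5 = -7;  s_6 = 6;  s_7 = 16;  s_8 = -3;  s_9 = -29;  s_{10} = -7;  s_{11} = 48;  s_{12} = 33.

33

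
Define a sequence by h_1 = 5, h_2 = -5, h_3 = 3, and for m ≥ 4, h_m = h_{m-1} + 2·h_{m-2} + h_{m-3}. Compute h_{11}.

h_4 = -2;  h_5 = -1;  h_6 = -2;  h_7 = -6;  h_8 = -11;  h_9 = -25;  h_{10} = -53;  h_{11} = -114.

-114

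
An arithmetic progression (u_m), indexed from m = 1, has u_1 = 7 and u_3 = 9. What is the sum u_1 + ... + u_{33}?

759

Common difference d = (9 - 7) / (3 - 1) = 1.
u_m = 7 + (m - 1)·1.
u_{33} = 39; S = 33·(7 + 39)/2 = 759.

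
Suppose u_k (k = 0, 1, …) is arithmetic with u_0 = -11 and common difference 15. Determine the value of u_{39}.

u_k = -11 + (k - 0)·15.
u_{39} = -11 + 39·15 = 574.

574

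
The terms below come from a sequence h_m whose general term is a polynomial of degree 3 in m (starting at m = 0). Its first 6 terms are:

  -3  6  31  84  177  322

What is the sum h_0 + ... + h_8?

3153

1st diffs: 9, 25, 53, 93, 145.
2nd diffs: 16, 28, 40, 52.
3rd diffs: 12, 12, 12 (constant).
Newton forward-difference form: h_m = -3 + 9·C(m,1) + 16·C(m,2) + 12·C(m,3).
Continuing: 531, 816, 1189.
Summing m = 0..8 (9 terms) gives 3153.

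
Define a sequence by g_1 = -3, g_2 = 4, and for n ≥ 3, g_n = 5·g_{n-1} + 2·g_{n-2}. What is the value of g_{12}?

Applying the relation repeatedly:
g_3 = 14;  g_4 = 78;  g_5 = 418;  g_6 = 2246;  g_7 = 12066;  g_8 = 64822;  g_9 = 348242;  g_{10} = 1870854;  g_{11} = 10050754;  g_{12} = 53995478.

53995478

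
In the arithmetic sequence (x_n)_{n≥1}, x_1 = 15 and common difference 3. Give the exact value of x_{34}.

114

x_n = 15 + (n - 1)·3.
x_{34} = 15 + 33·3 = 114.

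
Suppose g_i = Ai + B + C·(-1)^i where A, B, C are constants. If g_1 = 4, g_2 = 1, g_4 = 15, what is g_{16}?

Plug in i = 1, 2, 4: A + B - C = 4; 2A + B + C = 1; 4A + B + C = 15.
Subtracting the first from the second: A + 2C = -3.
Subtracting the second from the third: 2A = 14.
Solving: C = -5, A = 7, then B = -8.
Therefore g_{16} = 112 + (-8) + (-5)·1 = 99.

99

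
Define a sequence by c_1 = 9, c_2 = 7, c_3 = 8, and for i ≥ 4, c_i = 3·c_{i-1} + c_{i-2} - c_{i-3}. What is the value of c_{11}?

73656

Step forward from the initial values:
c_4 = 22;  c_5 = 67;  c_6 = 215;  c_7 = 690;  c_8 = 2218;  c_9 = 7129;  c_{10} = 22915;  c_{11} = 73656.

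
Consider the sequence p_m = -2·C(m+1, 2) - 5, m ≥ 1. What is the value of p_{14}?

C(15, 2) = 105, so p_{14} = -215.

-215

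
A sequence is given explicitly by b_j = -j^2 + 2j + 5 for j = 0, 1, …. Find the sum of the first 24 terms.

Over j = 0..23: Σj = 276, Σj² = 4324.
Total = (-1)·4324 + (2)·276 + (5)·24 = -3652.

-3652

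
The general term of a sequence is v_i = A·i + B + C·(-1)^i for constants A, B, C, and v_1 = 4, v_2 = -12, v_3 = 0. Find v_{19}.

-32

At i = 1, 2, 3: A + B - C = 4; 2A + B + C = -12; 3A + B - C = 0.
Subtracting the first from the second: A + 2C = -16.
Subtracting the second from the third: A - 2C = 12.
Solving: C = -7, A = -2, then B = -1.
Hence v_{19} = -2·19 + (-1) + (-7)·(-1) = -32.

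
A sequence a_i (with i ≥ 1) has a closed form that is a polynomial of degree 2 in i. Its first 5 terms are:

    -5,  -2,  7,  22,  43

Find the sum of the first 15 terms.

2970

1st diffs: 3, 9, 15, 21.
2nd diffs: 6, 6, 6 (constant).
So a_i = 3i^2 - 6i - 2.
Continuing: …, 70, 103, 142, 187, …, a_{15} = 583.
Summing i = 1..15 (15 terms) gives 2970.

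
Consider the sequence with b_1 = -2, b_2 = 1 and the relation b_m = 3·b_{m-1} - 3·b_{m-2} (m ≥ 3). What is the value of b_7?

54

b_3 = 9, b_4 = 24, b_5 = 45, b_6 = 63, b_7 = 54.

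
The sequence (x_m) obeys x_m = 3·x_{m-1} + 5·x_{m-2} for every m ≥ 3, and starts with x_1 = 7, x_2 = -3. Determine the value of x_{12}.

6987048

Applying the relation repeatedly:
x_3 = 26; x_4 = 63; x_5 = 319; x_6 = 1272; x_7 = 5411; x_8 = 22593; x_9 = 94834; x_{10} = 397467; x_{11} = 1666571; x_{12} = 6987048.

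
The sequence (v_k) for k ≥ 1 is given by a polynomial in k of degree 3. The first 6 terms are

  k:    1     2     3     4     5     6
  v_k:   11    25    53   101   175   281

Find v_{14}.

3001

1st diffs: 14, 28, 48, 74, 106.
2nd diffs: 14, 20, 26, 32.
3rd diffs: 6, 6, 6 (constant).
Newton forward-difference form: v_k = 11 + 14·C(k-1,1) + 14·C(k-1,2) + 6·C(k-1,3).
At k = 14: k-1 = 13, so v_{14} = 11 + 182 + 1092 + 1716 = 3001.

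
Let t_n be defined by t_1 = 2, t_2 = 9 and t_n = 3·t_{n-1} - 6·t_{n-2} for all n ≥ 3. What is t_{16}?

2512863

t_3 = 15, t_4 = -9, t_5 = -117, …, t_{13} = -149445, t_{14} = -59049, t_{15} = 719523, t_{16} = 2512863.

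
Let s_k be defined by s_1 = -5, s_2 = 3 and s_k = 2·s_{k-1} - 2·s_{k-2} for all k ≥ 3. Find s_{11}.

256

Step forward from the initial values:
s_3 = 16; s_4 = 26; s_5 = 20; s_6 = -12; s_7 = -64; s_8 = -104; s_9 = -80; s_{10} = 48; s_{11} = 256.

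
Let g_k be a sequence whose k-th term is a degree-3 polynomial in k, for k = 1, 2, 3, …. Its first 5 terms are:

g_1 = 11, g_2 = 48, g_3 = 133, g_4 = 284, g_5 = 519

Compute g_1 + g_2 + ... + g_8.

1st diffs: 37, 85, 151, 235.
2nd diffs: 48, 66, 84.
3rd diffs: 18, 18 (constant).
Newton forward-difference form: g_k = 11 + 37·C(k-1,1) + 48·C(k-1,2) + 18·C(k-1,3).
Continuing: 856, 1313, 1908.
Summing k = 1..8 (8 terms) gives 5072.

5072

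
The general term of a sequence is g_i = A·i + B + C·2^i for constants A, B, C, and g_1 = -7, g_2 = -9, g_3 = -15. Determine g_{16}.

-131045

At i = 1, 2, 3: A + B + 2C = -7; 2A + B + 4C = -9; 3A + B + 8C = -15.
Subtracting the first from the second: A + 2C = -2.
Subtracting the second from the third: A + 4C = -6.
Solving: C = -2, A = 2, then B = -5.
Hence g_{16} = 2·16 + (-5) + (-2)·65536 = -131045.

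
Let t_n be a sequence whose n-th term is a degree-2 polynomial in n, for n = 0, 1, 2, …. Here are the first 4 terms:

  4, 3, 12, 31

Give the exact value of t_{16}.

1188

1st diffs: -1, 9, 19.
2nd diffs: 10, 10 (constant).
Newton forward-difference form: t_n = 4 + (-1)·C(n,1) + 10·C(n,2).
At n = 16: n = 16, so t_{16} = 4 - 16 + 1200 = 1188.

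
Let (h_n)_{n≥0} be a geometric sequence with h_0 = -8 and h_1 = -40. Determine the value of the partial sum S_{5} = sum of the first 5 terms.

Common ratio r = 5.
h_n = (-8)·5^(n-0).
S = (-8)·(5^5 - 1)/(5 - 1) = (-8)·(3125 - 1)/(4) = -6248.

-6248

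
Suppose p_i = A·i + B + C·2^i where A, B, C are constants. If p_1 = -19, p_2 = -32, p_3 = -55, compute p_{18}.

-1310780

Write the equations: A + B + 2C = -19; 2A + B + 4C = -32; 3A + B + 8C = -55.
Subtracting the first from the second: A + 2C = -13.
Subtracting the second from the third: A + 4C = -23.
Solving: C = -5, A = -3, then B = -6.
Therefore p_{18} = -54 + (-6) + (-5)·262144 = -1310780.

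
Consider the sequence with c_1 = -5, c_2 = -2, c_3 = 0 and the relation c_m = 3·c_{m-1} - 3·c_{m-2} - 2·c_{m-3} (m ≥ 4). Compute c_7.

136

Compute successive terms:
c_4 = 16;  c_5 = 52;  c_6 = 108;  c_7 = 136.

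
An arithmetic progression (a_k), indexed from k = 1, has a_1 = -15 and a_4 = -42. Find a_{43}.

-393

Common difference d = (-42 - (-15)) / (4 - 1) = -9.
a_k = -15 + (k - 1)·(-9).
a_{43} = -15 + 42·(-9) = -393.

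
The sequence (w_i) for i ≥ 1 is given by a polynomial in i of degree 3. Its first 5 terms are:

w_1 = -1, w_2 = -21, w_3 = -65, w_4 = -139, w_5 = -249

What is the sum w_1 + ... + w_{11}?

1st diffs: -20, -44, -74, -110.
2nd diffs: -24, -30, -36.
3rd diffs: -6, -6 (constant).
So w_i = -i^3 - 6i^2 + 5i + 1.
Continuing: …, -401, -601, -855, -1169, …, w_{11} = -2001.
Summing i = 1..11 (11 terms) gives -7051.

-7051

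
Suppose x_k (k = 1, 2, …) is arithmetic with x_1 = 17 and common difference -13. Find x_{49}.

x_k = 17 + (k - 1)·(-13).
x_{49} = 17 + 48·(-13) = -607.

-607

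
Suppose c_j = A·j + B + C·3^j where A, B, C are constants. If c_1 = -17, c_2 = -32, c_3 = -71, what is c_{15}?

The three given values yield: A + B + 3C = -17; 2A + B + 9C = -32; 3A + B + 27C = -71.
Subtracting the first from the second: A + 6C = -15.
Subtracting the second from the third: A + 18C = -39.
Solving: C = -2, A = -3, then B = -8.
So c_j = -3·j + (-8) + (-2)·3^j; at j=15 this is -28697867.

-28697867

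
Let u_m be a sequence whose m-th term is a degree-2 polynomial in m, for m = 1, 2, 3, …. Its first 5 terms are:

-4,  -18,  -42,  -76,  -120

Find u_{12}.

1st diffs: -14, -24, -34, -44.
2nd diffs: -10, -10, -10 (constant).
Newton forward-difference form: u_m = -4 + (-14)·C(m-1,1) + (-10)·C(m-1,2).
At m = 12: m-1 = 11, so u_{12} = -4 - 154 - 550 = -708.

-708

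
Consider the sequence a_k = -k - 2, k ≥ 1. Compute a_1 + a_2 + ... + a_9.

-63

Over k = 1..9: Σk = 45.
Total = (-1)·45 + (-2)·9 = -63.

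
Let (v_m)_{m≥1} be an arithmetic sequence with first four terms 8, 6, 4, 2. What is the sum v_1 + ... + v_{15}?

-90

Common difference d = -2.
v_m = 8 + (m - 1)·(-2).
v_{15} = -20; S = 15·(8 + (-20))/2 = -90.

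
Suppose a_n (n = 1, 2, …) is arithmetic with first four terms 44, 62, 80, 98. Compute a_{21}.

404

Common difference d = 18.
a_n = 44 + (n - 1)·18.
a_{21} = 44 + 20·18 = 404.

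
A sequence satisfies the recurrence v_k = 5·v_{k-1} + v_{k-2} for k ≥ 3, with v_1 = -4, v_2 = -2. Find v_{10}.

Iterate the recurrence:
v_3 = -14  v_4 = -72  v_5 = -374  v_6 = -1942  v_7 = -10084  v_8 = -52362  v_9 = -271894  v_{10} = -1411832.

-1411832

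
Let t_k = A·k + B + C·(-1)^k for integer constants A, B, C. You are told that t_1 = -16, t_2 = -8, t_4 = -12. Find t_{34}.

-72

The three given values yield: A + B - C = -16; 2A + B + C = -8; 4A + B + C = -12.
Subtracting the first from the second: A + 2C = 8.
Subtracting the second from the third: 2A = -4.
Solving: C = 5, A = -2, then B = -9.
Therefore t_{34} = -68 + (-9) + 5·1 = -72.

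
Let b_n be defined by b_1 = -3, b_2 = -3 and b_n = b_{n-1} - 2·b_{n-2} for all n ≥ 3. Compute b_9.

51

Step forward from the initial values:
b_3 = 3;  b_4 = 9;  b_5 = 3;  b_6 = -15;  b_7 = -21;  b_8 = 9;  b_9 = 51.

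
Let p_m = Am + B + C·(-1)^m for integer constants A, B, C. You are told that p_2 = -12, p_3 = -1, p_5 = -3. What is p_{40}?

Write the equations: 2A + B + C = -12; 3A + B - C = -1; 5A + B - C = -3.
Subtracting the first from the second: A - 2C = 11.
Subtracting the second from the third: 2A = -2.
Solving: C = -6, A = -1, then B = -4.
So p_m = -1·m + (-4) + (-6)·(-1)^m; at m=40 this is -50.

-50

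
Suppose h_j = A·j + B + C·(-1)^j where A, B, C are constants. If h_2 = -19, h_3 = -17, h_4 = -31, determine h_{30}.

At j = 2, 3, 4: 2A + B + C = -19; 3A + B - C = -17; 4A + B + C = -31.
Subtracting the first from the second: A - 2C = 2.
Subtracting the second from the third: A + 2C = -14.
Solving: C = -4, A = -6, then B = -3.
Therefore h_{30} = -180 + (-3) + (-4)·1 = -187.

-187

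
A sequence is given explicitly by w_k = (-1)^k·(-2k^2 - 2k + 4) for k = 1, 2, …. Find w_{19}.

756

(-1)^19 = -1; -2k^2 - 2k + 4 at k=19 is -756; so w_{19} = 756.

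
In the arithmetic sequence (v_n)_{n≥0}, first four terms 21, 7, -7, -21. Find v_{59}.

Common difference d = -14.
v_n = 21 + (n - 0)·(-14).
v_{59} = 21 + 59·(-14) = -805.

-805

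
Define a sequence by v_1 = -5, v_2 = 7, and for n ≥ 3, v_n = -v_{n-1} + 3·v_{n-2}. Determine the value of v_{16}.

1017547

Iterate the recurrence:
v_3 = -22  v_4 = 43  v_5 = -109  …  v_{13} = -83365  v_{14} = 191863  v_{15} = -441958  v_{16} = 1017547.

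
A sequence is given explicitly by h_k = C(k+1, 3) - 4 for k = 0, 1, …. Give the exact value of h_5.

C(6, 3) = 20, so h_5 = 16.

16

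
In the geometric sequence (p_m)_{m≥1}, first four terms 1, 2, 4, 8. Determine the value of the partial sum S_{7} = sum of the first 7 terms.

Common ratio r = 2.
p_m = 1·2^(m-1).
S = 1·(2^7 - 1)/(2 - 1) = 1·(128 - 1)/(1) = 127.

127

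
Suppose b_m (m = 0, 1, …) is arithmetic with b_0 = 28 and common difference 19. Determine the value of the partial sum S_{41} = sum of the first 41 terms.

b_m = 28 + (m - 0)·19.
b_{40} = 788; S = 41·(28 + 788)/2 = 16728.

16728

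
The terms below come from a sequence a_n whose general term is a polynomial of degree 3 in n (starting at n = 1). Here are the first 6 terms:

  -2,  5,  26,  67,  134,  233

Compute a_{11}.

1st diffs: 7, 21, 41, 67, 99.
2nd diffs: 14, 20, 26, 32.
3rd diffs: 6, 6, 6 (constant).
So a_n = n^3 + n^2 - 3n - 1.
Evaluating at n = 11 gives a_{11} = 1418.

1418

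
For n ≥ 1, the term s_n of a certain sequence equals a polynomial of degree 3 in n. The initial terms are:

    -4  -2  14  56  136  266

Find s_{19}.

11966

1st diffs: 2, 16, 42, 80, 130.
2nd diffs: 14, 26, 38, 50.
3rd diffs: 12, 12, 12 (constant).
Newton forward-difference form: s_n = -4 + 2·C(n-1,1) + 14·C(n-1,2) + 12·C(n-1,3).
At n = 19: n-1 = 18, so s_{19} = -4 + 36 + 2142 + 9792 = 11966.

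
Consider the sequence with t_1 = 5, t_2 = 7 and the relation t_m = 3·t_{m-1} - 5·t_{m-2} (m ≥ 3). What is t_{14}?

-12953

Iterate the recurrence:
t_3 = -4; t_4 = -47; t_5 = -121; …; t_{11} = -8329; t_{12} = -34472; t_{13} = -61771; t_{14} = -12953.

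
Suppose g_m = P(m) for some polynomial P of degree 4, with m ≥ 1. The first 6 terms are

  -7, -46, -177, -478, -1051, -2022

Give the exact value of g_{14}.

1st diffs: -39, -131, -301, -573, -971.
2nd diffs: -92, -170, -272, -398.
3rd diffs: -78, -102, -126.
4th diffs: -24, -24 (constant).
So g_m = -m^4 - 3m^3 - 3m^2 + 6m - 6.
Evaluating at m = 14 gives g_{14} = -47158.

-47158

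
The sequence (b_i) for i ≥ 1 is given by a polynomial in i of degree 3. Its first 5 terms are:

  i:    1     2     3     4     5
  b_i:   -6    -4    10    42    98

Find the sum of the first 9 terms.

1st diffs: 2, 14, 32, 56.
2nd diffs: 12, 18, 24.
3rd diffs: 6, 6 (constant).
Newton forward-difference form: b_i = -6 + 2·C(i-1,1) + 12·C(i-1,2) + 6·C(i-1,3).
Continuing: 184, 306, 470, 682.
Summing i = 1..9 (9 terms) gives 1782.

1782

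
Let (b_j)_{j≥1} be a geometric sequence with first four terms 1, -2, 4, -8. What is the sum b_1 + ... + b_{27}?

44739243

Common ratio r = -2.
b_j = 1·(-2)^(j-1).
S = 1·((-2)^27 - 1)/(-2 - 1) = 1·(-134217728 - 1)/(-3) = 44739243.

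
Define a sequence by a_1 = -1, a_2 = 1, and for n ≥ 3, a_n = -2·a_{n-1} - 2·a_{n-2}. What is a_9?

Compute successive terms:
a_3 = 0; a_4 = -2; a_5 = 4; a_6 = -4; a_7 = 0; a_8 = 8; a_9 = -16.

-16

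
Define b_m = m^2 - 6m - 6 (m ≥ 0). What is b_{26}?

b_{26} = 1·26^2 - 6·26 - 6 = 514.

514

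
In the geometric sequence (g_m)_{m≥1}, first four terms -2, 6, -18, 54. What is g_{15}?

-9565938

Common ratio r = -3.
g_m = (-2)·(-3)^(m-1).
g_{15} = (-2)·(-3)^14 = -9565938.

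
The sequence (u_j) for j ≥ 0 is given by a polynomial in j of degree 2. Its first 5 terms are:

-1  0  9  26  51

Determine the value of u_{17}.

1104

1st diffs: 1, 9, 17, 25.
2nd diffs: 8, 8, 8 (constant).
Newton forward-difference form: u_j = -1 + 1·C(j,1) + 8·C(j,2).
At j = 17: j = 17, so u_{17} = -1 + 17 + 1088 = 1104.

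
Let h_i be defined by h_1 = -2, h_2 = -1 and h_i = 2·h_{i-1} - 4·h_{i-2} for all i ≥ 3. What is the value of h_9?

384

h_3 = 6  h_4 = 16  h_5 = 8  h_6 = -48  h_7 = -128  h_8 = -64  h_9 = 384.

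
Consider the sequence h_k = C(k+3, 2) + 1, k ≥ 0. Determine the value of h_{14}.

C(17, 2) = 136, so h_{14} = 137.

137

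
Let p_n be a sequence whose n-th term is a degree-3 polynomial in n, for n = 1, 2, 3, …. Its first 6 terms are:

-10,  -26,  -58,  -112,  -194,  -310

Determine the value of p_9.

1st diffs: -16, -32, -54, -82, -116.
2nd diffs: -16, -22, -28, -34.
3rd diffs: -6, -6, -6 (constant).
Newton forward-difference form: p_n = -10 + (-16)·C(n-1,1) + (-16)·C(n-1,2) + (-6)·C(n-1,3).
At n = 9: n-1 = 8, so p_9 = -10 - 128 - 448 - 336 = -922.

-922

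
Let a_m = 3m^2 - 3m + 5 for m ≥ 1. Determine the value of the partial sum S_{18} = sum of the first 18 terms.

5904

Over m = 1..18: Σm = 171, Σm² = 2109.
Total = (3)·2109 + (-3)·171 + (5)·18 = 5904.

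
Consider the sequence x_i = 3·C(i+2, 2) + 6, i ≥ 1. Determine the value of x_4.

51

C(6, 2) = 15, so x_4 = 51.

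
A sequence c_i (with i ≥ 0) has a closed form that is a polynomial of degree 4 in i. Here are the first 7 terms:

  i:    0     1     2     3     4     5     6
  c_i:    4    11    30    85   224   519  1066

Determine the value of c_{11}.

12621

1st diffs: 7, 19, 55, 139, 295, 547.
2nd diffs: 12, 36, 84, 156, 252.
3rd diffs: 24, 48, 72, 96.
4th diffs: 24, 24, 24 (constant).
Newton forward-difference form: c_i = 4 + 7·C(i,1) + 12·C(i,2) + 24·C(i,3) + 24·C(i,4).
At i = 11: i = 11, so c_{11} = 4 + 77 + 660 + 3960 + 7920 = 12621.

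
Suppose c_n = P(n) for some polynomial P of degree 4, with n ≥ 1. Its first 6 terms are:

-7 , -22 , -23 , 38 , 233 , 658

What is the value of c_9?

1st diffs: -15, -1, 61, 195, 425.
2nd diffs: 14, 62, 134, 230.
3rd diffs: 48, 72, 96.
4th diffs: 24, 24 (constant).
Newton forward-difference form: c_n = -7 + (-15)·C(n-1,1) + 14·C(n-1,2) + 48·C(n-1,3) + 24·C(n-1,4).
At n = 9: n-1 = 8, so c_9 = -7 - 120 + 392 + 2688 + 1680 = 4633.

4633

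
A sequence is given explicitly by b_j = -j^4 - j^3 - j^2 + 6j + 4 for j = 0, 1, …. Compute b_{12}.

-22532

b_{12} = -1·12^4 - 1·12^3 - 1·12^2 + 6·12 + 4 = -22532.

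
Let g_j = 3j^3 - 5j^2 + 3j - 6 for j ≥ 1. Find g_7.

g_7 = 3·7^3 - 5·7^2 + 3·7 - 6 = 799.

799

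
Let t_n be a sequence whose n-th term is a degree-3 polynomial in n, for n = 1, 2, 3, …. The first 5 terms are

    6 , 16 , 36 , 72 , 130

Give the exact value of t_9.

702

1st diffs: 10, 20, 36, 58.
2nd diffs: 10, 16, 22.
3rd diffs: 6, 6 (constant).
Newton forward-difference form: t_n = 6 + 10·C(n-1,1) + 10·C(n-1,2) + 6·C(n-1,3).
At n = 9: n-1 = 8, so t_9 = 6 + 80 + 280 + 336 = 702.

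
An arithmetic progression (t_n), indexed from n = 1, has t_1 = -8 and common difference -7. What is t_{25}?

-176

t_n = -8 + (n - 1)·(-7).
t_{25} = -8 + 24·(-7) = -176.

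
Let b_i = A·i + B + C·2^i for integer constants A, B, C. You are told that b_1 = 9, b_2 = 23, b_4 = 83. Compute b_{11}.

8253

Plug in i = 1, 2, 4: A + B + 2C = 9; 2A + B + 4C = 23; 4A + B + 16C = 83.
Subtracting the first from the second: A + 2C = 14.
Subtracting the second from the third: 2A + 12C = 60.
Solving: C = 4, A = 6, then B = -5.
So b_i = 6·i + (-5) + 4·2^i; at i=11 this is 8253.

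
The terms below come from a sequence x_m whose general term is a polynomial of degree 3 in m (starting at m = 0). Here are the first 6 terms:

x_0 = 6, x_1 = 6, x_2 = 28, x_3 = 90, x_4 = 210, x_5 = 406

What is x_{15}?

10506

1st diffs: 0, 22, 62, 120, 196.
2nd diffs: 22, 40, 58, 76.
3rd diffs: 18, 18, 18 (constant).
Newton forward-difference form: x_m = 6 + 22·C(m,2) + 18·C(m,3).
At m = 15: m = 15, so x_{15} = 6 + 2310 + 8190 = 10506.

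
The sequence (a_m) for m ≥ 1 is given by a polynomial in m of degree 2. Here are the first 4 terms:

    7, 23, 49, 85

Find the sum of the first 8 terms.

1st diffs: 16, 26, 36.
2nd diffs: 10, 10 (constant).
Newton forward-difference form: a_m = 7 + 16·C(m-1,1) + 10·C(m-1,2).
Continuing: 131, 187, 253, 329.
Summing m = 1..8 (8 terms) gives 1064.

1064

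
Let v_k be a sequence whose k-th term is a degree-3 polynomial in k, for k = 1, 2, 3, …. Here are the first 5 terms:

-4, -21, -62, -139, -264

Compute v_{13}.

1st diffs: -17, -41, -77, -125.
2nd diffs: -24, -36, -48.
3rd diffs: -12, -12 (constant).
So v_k = -2k^3 - 3k + 1.
Evaluating at k = 13 gives v_{13} = -4432.

-4432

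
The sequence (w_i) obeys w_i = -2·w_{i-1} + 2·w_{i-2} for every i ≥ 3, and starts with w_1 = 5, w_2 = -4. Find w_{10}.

-18752

w_3 = 18, w_4 = -44, w_5 = 124, w_6 = -336, w_7 = 920, w_8 = -2512, w_9 = 6864, w_{10} = -18752.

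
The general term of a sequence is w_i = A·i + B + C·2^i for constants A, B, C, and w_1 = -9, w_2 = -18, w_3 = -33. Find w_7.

At i = 1, 2, 3: A + B + 2C = -9; 2A + B + 4C = -18; 3A + B + 8C = -33.
Subtracting the first from the second: A + 2C = -9.
Subtracting the second from the third: A + 4C = -15.
Solving: C = -3, A = -3, then B = 0.
So w_i = -3·i + 0 + (-3)·2^i; at i=7 this is -405.

-405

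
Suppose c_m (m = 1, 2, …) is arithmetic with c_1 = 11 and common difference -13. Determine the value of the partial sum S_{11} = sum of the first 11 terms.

-594

c_m = 11 + (m - 1)·(-13).
c_{11} = -119; S = 11·(11 + (-119))/2 = -594.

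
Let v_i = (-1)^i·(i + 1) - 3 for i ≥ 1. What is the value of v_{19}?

-23

(-1)^19 = -1; i + 1 at i=19 is 20; so v_{19} = -23.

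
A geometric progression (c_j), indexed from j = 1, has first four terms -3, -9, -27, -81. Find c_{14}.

Common ratio r = 3.
c_j = (-3)·3^(j-1).
c_{14} = (-3)·3^13 = -4782969.

-4782969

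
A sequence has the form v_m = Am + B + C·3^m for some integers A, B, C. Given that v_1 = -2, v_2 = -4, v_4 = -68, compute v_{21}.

Write the equations: A + B + 3C = -2; 2A + B + 9C = -4; 4A + B + 81C = -68.
Subtracting the first from the second: A + 6C = -2.
Subtracting the second from the third: 2A + 72C = -64.
Solving: C = -1, A = 4, then B = -3.
Therefore v_{21} = 84 + (-3) + (-1)·10460353203 = -10460353122.

-10460353122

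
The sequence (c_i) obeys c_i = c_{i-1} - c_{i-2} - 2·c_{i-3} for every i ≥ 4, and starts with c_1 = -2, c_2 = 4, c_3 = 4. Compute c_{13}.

-452

Applying the relation repeatedly:
c_4 = 4; c_5 = -8; c_6 = -20; c_7 = -20; c_8 = 16; c_9 = 76; c_{10} = 100; c_{11} = -8; c_{12} = -260; c_{13} = -452.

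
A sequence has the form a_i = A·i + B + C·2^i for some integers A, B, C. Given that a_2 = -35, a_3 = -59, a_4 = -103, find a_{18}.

Write the equations: 2A + B + 4C = -35; 3A + B + 8C = -59; 4A + B + 16C = -103.
Subtracting the first from the second: A + 4C = -24.
Subtracting the second from the third: A + 8C = -44.
Solving: C = -5, A = -4, then B = -7.
Therefore a_{18} = -72 + (-7) + (-5)·262144 = -1310799.

-1310799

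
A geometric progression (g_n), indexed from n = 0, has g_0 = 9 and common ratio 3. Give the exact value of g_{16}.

g_n = 9·3^(n-0).
g_{16} = 9·3^16 = 387420489.

387420489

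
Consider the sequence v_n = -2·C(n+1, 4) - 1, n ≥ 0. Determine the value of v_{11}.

C(12, 4) = 495, so v_{11} = -991.

-991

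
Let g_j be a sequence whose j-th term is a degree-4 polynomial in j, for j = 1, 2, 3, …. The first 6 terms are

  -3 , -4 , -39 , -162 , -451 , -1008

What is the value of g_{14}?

1st diffs: -1, -35, -123, -289, -557.
2nd diffs: -34, -88, -166, -268.
3rd diffs: -54, -78, -102.
4th diffs: -24, -24 (constant).
Newton forward-difference form: g_j = -3 + (-1)·C(j-1,1) + (-34)·C(j-1,2) + (-54)·C(j-1,3) + (-24)·C(j-1,4).
At j = 14: j-1 = 13, so g_{14} = -3 - 13 - 2652 - 15444 - 17160 = -35272.

-35272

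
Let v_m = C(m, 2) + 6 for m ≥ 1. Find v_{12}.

C(12, 2) = 66, so v_{12} = 72.

72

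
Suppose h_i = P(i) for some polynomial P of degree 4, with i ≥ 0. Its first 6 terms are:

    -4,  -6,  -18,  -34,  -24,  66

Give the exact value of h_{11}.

8334

1st diffs: -2, -12, -16, 10, 90.
2nd diffs: -10, -4, 26, 80.
3rd diffs: 6, 30, 54.
4th diffs: 24, 24 (constant).
So h_i = i^4 - 5i^3 + 3i^2 - i - 4.
Evaluating at i = 11 gives h_{11} = 8334.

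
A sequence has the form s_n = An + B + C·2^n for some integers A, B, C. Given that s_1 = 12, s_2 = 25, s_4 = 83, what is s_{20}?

4194403

Plug in n = 1, 2, 4: A + B + 2C = 12; 2A + B + 4C = 25; 4A + B + 16C = 83.
Subtracting the first from the second: A + 2C = 13.
Subtracting the second from the third: 2A + 12C = 58.
Solving: C = 4, A = 5, then B = -1.
Hence s_{20} = 5·20 + (-1) + 4·1048576 = 4194403.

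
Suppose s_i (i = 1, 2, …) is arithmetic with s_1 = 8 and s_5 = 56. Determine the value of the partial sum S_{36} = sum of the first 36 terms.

Common difference d = (56 - 8) / (5 - 1) = 12.
s_i = 8 + (i - 1)·12.
s_{36} = 428; S = 36·(8 + 428)/2 = 7848.

7848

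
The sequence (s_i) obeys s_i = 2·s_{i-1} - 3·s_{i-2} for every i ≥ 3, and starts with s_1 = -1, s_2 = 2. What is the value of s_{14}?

Iterate the recurrence:
s_3 = 7; s_4 = 8; s_5 = -5; …; s_{11} = 175; s_{12} = -592; s_{13} = -1709; s_{14} = -1642.

-1642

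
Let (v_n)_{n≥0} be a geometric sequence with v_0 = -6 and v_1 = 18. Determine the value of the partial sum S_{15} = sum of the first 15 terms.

-21523362

Common ratio r = -3.
v_n = (-6)·(-3)^(n-0).
S = (-6)·((-3)^15 - 1)/(-3 - 1) = (-6)·(-14348907 - 1)/(-4) = -21523362.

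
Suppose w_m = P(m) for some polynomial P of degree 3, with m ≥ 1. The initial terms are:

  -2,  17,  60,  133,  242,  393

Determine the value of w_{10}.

1537

1st diffs: 19, 43, 73, 109, 151.
2nd diffs: 24, 30, 36, 42.
3rd diffs: 6, 6, 6 (constant).
Newton forward-difference form: w_m = -2 + 19·C(m-1,1) + 24·C(m-1,2) + 6·C(m-1,3).
At m = 10: m-1 = 9, so w_{10} = -2 + 171 + 864 + 504 = 1537.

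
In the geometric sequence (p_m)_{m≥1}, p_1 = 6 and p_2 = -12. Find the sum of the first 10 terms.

Common ratio r = -2.
p_m = 6·(-2)^(m-1).
S = 6·((-2)^10 - 1)/(-2 - 1) = 6·(1024 - 1)/(-3) = -2046.

-2046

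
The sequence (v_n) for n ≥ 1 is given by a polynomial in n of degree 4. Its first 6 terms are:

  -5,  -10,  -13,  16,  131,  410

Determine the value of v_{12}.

1st diffs: -5, -3, 29, 115, 279.
2nd diffs: 2, 32, 86, 164.
3rd diffs: 30, 54, 78.
4th diffs: 24, 24 (constant).
Newton forward-difference form: v_n = -5 + (-5)·C(n-1,1) + 2·C(n-1,2) + 30·C(n-1,3) + 24·C(n-1,4).
At n = 12: n-1 = 11, so v_{12} = -5 - 55 + 110 + 4950 + 7920 = 12920.

12920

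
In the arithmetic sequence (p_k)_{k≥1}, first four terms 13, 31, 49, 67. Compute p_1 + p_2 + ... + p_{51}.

23613

Common difference d = 18.
p_k = 13 + (k - 1)·18.
p_{51} = 913; S = 51·(13 + 913)/2 = 23613.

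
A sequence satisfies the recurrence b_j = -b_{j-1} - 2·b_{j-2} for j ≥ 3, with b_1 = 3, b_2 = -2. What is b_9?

b_3 = -4;  b_4 = 8;  b_5 = 0;  b_6 = -16;  b_7 = 16;  b_8 = 16;  b_9 = -48.

-48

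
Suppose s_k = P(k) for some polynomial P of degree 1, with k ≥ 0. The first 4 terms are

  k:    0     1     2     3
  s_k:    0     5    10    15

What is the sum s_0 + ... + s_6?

1st diffs: 5, 5, 5 (constant).
So s_k = 5k.
Continuing: 20, 25, 30.
Summing k = 0..6 (7 terms) gives 105.

105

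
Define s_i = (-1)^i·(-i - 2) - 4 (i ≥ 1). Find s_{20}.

-26

(-1)^20 = 1; -i - 2 at i=20 is -22; so s_{20} = -26.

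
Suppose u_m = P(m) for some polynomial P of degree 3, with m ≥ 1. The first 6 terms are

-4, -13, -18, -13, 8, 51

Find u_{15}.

2418

1st diffs: -9, -5, 5, 21, 43.
2nd diffs: 4, 10, 16, 22.
3rd diffs: 6, 6, 6 (constant).
So u_m = m^3 - 4m^2 - 4m + 3.
Evaluating at m = 15 gives u_{15} = 2418.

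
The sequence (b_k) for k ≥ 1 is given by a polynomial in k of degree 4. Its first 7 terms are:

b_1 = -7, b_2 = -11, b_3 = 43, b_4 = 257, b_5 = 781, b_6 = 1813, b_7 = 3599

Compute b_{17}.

1st diffs: -4, 54, 214, 524, 1032, 1786.
2nd diffs: 58, 160, 310, 508, 754.
3rd diffs: 102, 150, 198, 246.
4th diffs: 48, 48, 48 (constant).
Newton forward-difference form: b_k = -7 + (-4)·C(k-1,1) + 58·C(k-1,2) + 102·C(k-1,3) + 48·C(k-1,4).
At k = 17: k-1 = 16, so b_{17} = -7 - 64 + 6960 + 57120 + 87360 = 151369.

151369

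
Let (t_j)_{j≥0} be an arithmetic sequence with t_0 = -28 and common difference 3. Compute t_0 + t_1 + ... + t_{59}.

t_j = -28 + (j - 0)·3.
t_{59} = 149; S = 60·(-28 + 149)/2 = 3630.

3630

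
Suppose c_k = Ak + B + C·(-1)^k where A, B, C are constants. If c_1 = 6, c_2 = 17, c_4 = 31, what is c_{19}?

At k = 1, 2, 4: A + B - C = 6; 2A + B + C = 17; 4A + B + C = 31.
Subtracting the first from the second: A + 2C = 11.
Subtracting the second from the third: 2A = 14.
Solving: C = 2, A = 7, then B = 1.
Hence c_{19} = 7·19 + 1 + 2·(-1) = 132.

132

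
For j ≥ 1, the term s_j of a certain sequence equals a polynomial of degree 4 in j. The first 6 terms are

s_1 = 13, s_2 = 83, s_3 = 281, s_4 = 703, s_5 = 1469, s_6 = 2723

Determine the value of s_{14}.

1st diffs: 70, 198, 422, 766, 1254.
2nd diffs: 128, 224, 344, 488.
3rd diffs: 96, 120, 144.
4th diffs: 24, 24 (constant).
Newton forward-difference form: s_j = 13 + 70·C(j-1,1) + 128·C(j-1,2) + 96·C(j-1,3) + 24·C(j-1,4).
At j = 14: j-1 = 13, so s_{14} = 13 + 910 + 9984 + 27456 + 17160 = 55523.

55523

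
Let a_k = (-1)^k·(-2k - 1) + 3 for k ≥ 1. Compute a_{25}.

(-1)^25 = -1; -2k - 1 at k=25 is -51; so a_{25} = 54.

54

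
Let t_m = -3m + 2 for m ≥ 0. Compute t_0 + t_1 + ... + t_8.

Over m = 0..8: Σm = 36.
Total = (-3)·36 + (2)·9 = -90.

-90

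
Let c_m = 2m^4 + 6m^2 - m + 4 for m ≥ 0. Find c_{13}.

58127

c_{13} = 2·13^4 + 6·13^2 - 1·13 + 4 = 58127.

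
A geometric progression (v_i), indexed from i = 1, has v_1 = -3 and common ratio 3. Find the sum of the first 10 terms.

v_i = (-3)·3^(i-1).
S = (-3)·(3^10 - 1)/(3 - 1) = (-3)·(59049 - 1)/(2) = -88572.

-88572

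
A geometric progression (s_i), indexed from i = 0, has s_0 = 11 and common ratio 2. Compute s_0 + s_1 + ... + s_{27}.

2952790005

s_i = 11·2^(i-0).
S = 11·(2^28 - 1)/(2 - 1) = 11·(268435456 - 1)/(1) = 2952790005.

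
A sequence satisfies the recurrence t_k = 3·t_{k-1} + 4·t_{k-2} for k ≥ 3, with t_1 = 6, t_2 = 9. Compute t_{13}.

t_3 = 51  t_4 = 189  t_5 = 771  …  t_{10} = 786429  t_{11} = 3145731  t_{12} = 12582909  t_{13} = 50331651.
(Characteristic roots are 4 and -1.)

50331651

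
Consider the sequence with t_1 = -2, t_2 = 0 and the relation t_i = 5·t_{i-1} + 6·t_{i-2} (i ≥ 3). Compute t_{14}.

-3731626860

Step forward from the initial values:
t_3 = -12; t_4 = -60; t_5 = -372; …; t_{11} = -17276052; t_{12} = -103656300; t_{13} = -621937812; t_{14} = -3731626860.
(Characteristic roots are 6 and -1.)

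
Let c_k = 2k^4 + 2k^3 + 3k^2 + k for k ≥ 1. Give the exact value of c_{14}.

82922

c_{14} = 2·14^4 + 2·14^3 + 3·14^2 + 1·14 = 82922.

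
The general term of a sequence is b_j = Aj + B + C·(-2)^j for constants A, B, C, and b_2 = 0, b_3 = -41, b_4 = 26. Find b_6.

160

Write the equations: 2A + B + 4C = 0; 3A + B - 8C = -41; 4A + B + 16C = 26.
Subtracting the first from the second: A - 12C = -41.
Subtracting the second from the third: A + 24C = 67.
Solving: C = 3, A = -5, then B = -2.
Hence b_6 = -5·6 + (-2) + 3·64 = 160.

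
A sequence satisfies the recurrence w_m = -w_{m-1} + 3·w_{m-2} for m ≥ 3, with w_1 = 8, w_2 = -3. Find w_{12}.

Step forward from the initial values:
w_3 = 27;  w_4 = -36;  w_5 = 117;  w_6 = -225;  w_7 = 576;  w_8 = -1251;  w_9 = 2979;  w_{10} = -6732;  w_{11} = 15669;  w_{12} = -35865.

-35865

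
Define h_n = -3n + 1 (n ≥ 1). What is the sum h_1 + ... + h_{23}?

Over n = 1..23: Σn = 276.
Total = (-3)·276 + (1)·23 = -805.

-805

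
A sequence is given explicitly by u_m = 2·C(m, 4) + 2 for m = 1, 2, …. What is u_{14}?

C(14, 4) = 1001, so u_{14} = 2004.

2004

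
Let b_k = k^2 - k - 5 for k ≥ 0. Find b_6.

25

b_6 = 1·6^2 - 1·6 - 5 = 25.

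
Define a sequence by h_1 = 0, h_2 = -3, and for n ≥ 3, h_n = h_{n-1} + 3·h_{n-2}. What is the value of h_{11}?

-3477

h_3 = -3  h_4 = -12  h_5 = -21  h_6 = -57  h_7 = -120  h_8 = -291  h_9 = -651  h_{10} = -1524  h_{11} = -3477.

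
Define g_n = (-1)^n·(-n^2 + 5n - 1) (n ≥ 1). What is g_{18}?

-235

(-1)^18 = 1; -n^2 + 5n - 1 at n=18 is -235; so g_{18} = -235.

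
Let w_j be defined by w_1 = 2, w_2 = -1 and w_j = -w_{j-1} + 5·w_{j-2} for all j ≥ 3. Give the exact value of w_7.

Iterate the recurrence:
w_3 = 11;  w_4 = -16;  w_5 = 71;  w_6 = -151;  w_7 = 506.

506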